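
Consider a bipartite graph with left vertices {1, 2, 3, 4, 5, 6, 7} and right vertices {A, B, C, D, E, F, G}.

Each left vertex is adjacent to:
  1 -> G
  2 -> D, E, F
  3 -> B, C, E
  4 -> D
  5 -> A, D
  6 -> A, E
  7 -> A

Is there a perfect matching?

No

The set {4, 5, 7} has only 2 neighbours ({A, D}), so by Hall's theorem at most 6 of the 7 left vertices can be matched.
Hence no matching covers every left vertex.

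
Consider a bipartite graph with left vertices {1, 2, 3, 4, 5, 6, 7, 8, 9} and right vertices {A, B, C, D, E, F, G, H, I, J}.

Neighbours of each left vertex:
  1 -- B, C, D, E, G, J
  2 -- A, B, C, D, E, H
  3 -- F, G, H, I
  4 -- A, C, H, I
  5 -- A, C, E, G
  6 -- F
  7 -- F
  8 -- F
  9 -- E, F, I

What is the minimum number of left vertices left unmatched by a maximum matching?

2

A valid assignment of size 7: 1→J, 2→A, 3→G, 4→I, 5→C, 6→F, 9→E.
The set {6, 7, 8} has only 1 neighbour ({F}), so by Hall's theorem at most 7 of the 9 left vertices can be matched.
That matches 7 of the 9, leaving 2 unmatched; no matching can do better.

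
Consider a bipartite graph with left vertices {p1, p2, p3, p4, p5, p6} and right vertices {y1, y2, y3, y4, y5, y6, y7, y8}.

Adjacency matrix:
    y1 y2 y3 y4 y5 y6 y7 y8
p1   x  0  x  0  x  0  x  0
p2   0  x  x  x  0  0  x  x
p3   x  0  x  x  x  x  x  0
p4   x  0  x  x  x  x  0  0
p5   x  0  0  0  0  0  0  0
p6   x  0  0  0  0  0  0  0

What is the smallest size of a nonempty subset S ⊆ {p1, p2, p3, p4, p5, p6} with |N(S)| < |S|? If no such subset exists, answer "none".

2

Take S = {p5, p6}. Its neighbourhood is {y1}, so |N(S)| = 1 < |S| = 2.
No single vertex violates Hall's condition since each has at least one neighbour, so 2 is the minimum.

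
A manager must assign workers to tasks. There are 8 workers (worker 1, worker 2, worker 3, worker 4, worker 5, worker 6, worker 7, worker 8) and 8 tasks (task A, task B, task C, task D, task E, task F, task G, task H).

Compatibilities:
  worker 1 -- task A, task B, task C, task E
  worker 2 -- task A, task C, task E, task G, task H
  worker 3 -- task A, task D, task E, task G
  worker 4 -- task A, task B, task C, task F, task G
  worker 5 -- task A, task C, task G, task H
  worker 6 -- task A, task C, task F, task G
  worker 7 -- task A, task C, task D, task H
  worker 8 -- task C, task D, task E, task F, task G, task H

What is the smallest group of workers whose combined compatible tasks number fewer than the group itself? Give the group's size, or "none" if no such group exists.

none

A matching saturating every worker exists, for instance worker 1→task E, worker 2→task H, worker 3→task D, worker 4→task B, worker 5→task A, worker 6→task G, worker 7→task C, worker 8→task F.
By Hall's marriage theorem, this means |N(S)| ≥ |S| for every subset S, so no violating subset exists.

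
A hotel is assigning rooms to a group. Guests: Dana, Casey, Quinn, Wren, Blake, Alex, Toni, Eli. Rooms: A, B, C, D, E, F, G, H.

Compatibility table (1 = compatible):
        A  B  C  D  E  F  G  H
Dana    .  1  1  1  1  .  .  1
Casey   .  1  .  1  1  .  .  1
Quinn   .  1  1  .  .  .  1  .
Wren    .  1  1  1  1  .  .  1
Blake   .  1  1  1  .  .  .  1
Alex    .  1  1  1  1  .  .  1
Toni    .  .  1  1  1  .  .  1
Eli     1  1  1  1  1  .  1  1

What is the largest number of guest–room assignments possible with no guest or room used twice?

7

A valid assignment of size 7: Dana-D, Casey-B, Quinn-G, Wren-H, Blake-C, Alex-E, Eli-A.
The set {Dana, Casey, Wren, Blake, Alex, Toni} has only 5 neighbours ({B, C, D, E, H}), so by Hall's theorem at most 7 of the 8 guests can be matched.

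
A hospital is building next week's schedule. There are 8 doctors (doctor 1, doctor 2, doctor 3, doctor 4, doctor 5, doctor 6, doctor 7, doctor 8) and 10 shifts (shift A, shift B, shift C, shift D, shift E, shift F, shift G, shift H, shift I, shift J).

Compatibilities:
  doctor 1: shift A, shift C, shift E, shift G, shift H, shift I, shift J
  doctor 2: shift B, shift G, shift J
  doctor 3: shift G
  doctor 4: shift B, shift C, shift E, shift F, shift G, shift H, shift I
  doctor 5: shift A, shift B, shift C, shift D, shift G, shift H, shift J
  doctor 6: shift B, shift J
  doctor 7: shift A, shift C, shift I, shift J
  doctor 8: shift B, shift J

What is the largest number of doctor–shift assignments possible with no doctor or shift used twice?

7

A valid assignment of size 7: doctor 1–shift I, doctor 2–shift B, doctor 3–shift G, doctor 4–shift F, doctor 5–shift D, doctor 6–shift J, doctor 7–shift A.
The set {doctor 2, doctor 3, doctor 6, doctor 8} has only 3 neighbours ({shift B, shift G, shift J}), so by Hall's theorem at most 7 of the 8 doctors can be matched.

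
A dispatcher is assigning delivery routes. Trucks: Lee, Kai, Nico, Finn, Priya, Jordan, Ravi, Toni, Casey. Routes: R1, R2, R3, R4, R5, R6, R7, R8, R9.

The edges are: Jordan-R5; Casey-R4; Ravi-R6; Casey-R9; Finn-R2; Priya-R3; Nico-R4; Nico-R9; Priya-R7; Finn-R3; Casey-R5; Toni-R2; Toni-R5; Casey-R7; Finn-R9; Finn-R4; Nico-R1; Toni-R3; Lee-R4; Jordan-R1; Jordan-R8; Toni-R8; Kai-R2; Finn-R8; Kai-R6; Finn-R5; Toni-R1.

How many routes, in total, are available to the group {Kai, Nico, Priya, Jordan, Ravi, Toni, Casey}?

9

The union of neighbours of {Kai, Nico, Priya, Jordan, Ravi, Toni, Casey} is {R1, R2, R3, R4, R5, R6, R7, R8, R9}, which has 9 elements.
Since |N(S)| = 9 ≥ |S| = 7, Hall's condition holds for this subset.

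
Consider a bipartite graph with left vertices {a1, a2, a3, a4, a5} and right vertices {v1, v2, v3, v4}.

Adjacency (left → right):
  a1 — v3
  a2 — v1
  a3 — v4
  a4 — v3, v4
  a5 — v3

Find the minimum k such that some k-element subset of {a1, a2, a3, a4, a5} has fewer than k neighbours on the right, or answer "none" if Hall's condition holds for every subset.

2

Take S = {a1, a5}. Its neighbourhood is {v3}, so |N(S)| = 1 < |S| = 2.
No single vertex violates Hall's condition since each has at least one neighbour, so 2 is the minimum.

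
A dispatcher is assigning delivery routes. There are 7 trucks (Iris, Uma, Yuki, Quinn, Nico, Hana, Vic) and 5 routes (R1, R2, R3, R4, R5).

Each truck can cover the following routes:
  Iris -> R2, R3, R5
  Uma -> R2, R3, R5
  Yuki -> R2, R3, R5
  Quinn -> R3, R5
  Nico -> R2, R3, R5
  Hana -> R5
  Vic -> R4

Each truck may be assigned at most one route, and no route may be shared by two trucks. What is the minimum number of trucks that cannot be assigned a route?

One maximum matching: Iris-R2, Uma-R5, Yuki-R3, Vic-R4.
The set {Iris, Uma, Yuki, Quinn, Nico, Hana} has only 3 neighbours ({R2, R3, R5}), so by Hall's theorem at most 4 of the 7 trucks can be matched.
That matches 4 of the 7, leaving 3 unmatched; no matching can do better.

3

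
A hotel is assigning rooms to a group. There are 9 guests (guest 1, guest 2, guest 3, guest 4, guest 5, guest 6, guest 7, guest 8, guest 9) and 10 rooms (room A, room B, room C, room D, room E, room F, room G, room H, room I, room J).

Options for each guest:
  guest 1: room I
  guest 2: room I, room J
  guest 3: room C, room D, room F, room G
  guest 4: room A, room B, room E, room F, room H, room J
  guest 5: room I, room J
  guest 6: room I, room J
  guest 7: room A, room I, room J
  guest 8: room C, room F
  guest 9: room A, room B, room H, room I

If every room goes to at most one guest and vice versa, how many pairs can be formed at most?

7

For example, pair guest 1-room I, guest 2-room J, guest 3-room G, guest 4-room E, guest 7-room A, guest 8-room F, guest 9-room H.
The set {guest 1, guest 2, guest 5, guest 6} has only 2 neighbours ({room I, room J}), so by Hall's theorem at most 7 of the 9 guests can be matched.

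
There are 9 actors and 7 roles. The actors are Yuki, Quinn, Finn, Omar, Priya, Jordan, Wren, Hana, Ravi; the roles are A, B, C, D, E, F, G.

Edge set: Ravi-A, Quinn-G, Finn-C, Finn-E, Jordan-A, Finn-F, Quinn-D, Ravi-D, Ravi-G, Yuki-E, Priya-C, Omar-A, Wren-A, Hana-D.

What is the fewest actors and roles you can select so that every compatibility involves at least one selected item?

6

A maximum matching has 6 edges (e.g. Yuki–E, Quinn–G, Finn–F, Omar–A, Priya–C, Hana–D).
By König's theorem the minimum vertex cover has the same size. One such cover is {Yuki, Finn, Priya, A, D, G}.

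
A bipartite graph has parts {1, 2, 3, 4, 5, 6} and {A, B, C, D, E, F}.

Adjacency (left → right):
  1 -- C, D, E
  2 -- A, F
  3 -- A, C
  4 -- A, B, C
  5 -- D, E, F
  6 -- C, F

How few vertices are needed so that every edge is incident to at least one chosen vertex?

6

A maximum matching has 6 edges (e.g. 1–E, 2–A, 3–C, 4–B, 5–D, 6–F).
By König's theorem the minimum vertex cover has the same size. One such cover is {1, 2, 3, 4, 5, 6}.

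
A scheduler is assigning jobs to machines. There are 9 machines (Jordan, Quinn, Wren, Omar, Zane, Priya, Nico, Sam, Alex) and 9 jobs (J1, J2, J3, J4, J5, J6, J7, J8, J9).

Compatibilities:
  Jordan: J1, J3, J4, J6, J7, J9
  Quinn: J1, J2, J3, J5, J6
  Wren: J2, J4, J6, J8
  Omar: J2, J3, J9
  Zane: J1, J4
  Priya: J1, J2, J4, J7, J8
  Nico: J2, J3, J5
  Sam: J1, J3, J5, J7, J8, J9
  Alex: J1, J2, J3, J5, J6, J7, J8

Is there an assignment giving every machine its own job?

Yes

One maximum matching: Jordan→J3, Quinn→J2, Wren→J8, Omar→J9, Zane→J4, Priya→J1, Nico→J5, Sam→J7, Alex→J6.
Every machine is matched, so this is a perfect matching.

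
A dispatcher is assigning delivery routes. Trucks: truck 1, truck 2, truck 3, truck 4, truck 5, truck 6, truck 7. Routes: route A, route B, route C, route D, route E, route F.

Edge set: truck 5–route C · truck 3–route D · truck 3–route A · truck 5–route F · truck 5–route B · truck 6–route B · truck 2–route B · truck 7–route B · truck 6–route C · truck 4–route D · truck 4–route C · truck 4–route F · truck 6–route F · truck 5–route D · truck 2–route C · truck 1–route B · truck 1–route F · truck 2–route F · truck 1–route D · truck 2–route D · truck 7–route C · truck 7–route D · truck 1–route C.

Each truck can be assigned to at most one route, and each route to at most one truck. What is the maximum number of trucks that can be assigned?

5

A valid assignment of size 5: truck 1–route F, truck 2–route C, truck 3–route A, truck 4–route D, truck 5–route B.
The set {truck 1, truck 2, truck 4, truck 5, truck 6, truck 7} has only 4 neighbours ({route B, route C, route D, route F}), so by Hall's theorem at most 5 of the 7 trucks can be matched.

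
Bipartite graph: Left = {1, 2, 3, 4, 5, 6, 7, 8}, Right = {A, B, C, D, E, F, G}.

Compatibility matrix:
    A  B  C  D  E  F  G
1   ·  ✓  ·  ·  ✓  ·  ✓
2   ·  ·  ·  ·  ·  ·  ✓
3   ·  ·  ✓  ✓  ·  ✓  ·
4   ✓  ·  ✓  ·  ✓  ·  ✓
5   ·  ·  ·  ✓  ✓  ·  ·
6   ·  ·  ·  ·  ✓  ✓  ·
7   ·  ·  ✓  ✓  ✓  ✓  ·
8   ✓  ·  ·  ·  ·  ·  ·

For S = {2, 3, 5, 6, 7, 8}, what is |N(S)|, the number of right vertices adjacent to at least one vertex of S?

The union of neighbours of {2, 3, 5, 6, 7, 8} is {A, C, D, E, F, G}, which has 6 elements.
Since |N(S)| = 6 ≥ |S| = 6, Hall's condition holds for this subset.

6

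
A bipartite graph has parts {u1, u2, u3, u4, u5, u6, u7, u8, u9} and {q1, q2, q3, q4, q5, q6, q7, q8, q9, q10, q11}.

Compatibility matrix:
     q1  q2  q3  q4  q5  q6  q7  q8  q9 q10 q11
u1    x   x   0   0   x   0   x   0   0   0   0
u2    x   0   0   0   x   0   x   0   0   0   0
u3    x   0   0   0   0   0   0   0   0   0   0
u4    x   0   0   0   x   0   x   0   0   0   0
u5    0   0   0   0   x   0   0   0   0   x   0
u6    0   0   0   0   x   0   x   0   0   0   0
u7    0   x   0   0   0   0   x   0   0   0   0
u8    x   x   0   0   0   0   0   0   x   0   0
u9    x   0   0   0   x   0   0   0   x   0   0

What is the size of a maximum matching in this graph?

A valid assignment of size 6: u1–q2, u2–q5, u3–q1, u4–q7, u5–q10, u8–q9.
The set {u1, u2, u3, u4, u6, u7, u8, u9} has only 5 neighbours ({q1, q2, q5, q7, q9}), so by Hall's theorem at most 6 of the 9 left vertices can be matched.

6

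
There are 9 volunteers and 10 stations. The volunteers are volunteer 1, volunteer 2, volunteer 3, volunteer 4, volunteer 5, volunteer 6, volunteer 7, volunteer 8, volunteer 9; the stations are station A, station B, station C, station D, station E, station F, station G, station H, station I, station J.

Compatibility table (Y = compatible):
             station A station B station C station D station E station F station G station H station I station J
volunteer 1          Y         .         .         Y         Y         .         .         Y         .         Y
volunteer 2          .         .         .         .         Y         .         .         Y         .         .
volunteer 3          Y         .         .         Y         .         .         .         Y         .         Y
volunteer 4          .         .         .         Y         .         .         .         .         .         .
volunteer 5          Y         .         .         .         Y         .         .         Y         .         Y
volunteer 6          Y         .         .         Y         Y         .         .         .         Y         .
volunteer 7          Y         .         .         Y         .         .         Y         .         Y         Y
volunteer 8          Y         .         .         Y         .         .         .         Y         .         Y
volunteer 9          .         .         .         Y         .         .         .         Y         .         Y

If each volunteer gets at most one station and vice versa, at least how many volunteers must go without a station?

2

A valid assignment of size 7: volunteer 1–station H, volunteer 2–station E, volunteer 3–station J, volunteer 4–station D, volunteer 5–station A, volunteer 6–station I, volunteer 7–station G.
The set {volunteer 1, volunteer 2, volunteer 3, volunteer 4, volunteer 5, volunteer 8, volunteer 9} has only 5 neighbours ({station A, station D, station E, station H, station J}), so by Hall's theorem at most 7 of the 9 volunteers can be matched.
That matches 7 of the 9, leaving 2 unmatched; no matching can do better.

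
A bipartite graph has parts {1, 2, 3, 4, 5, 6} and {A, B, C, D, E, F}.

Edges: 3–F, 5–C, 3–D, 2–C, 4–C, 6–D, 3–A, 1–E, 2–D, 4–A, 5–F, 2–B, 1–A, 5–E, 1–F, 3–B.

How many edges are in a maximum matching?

For example, pair 1→F, 2→C, 3→B, 4→A, 5→E, 6→D.
All 6 left vertices are matched, so no larger matching exists.

6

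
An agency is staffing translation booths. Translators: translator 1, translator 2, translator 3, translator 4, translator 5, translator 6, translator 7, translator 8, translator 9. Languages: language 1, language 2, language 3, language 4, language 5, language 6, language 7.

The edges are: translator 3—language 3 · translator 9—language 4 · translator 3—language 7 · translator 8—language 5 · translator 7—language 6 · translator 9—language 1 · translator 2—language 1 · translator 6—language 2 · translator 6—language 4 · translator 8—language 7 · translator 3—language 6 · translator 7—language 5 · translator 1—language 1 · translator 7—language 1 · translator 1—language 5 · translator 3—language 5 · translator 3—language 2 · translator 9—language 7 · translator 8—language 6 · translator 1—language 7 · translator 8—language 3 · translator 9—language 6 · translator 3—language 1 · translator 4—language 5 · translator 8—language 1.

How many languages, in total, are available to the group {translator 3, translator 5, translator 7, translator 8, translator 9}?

7

The union of neighbours of {translator 3, translator 5, translator 7, translator 8, translator 9} is {language 1, language 2, language 3, language 4, language 5, language 6, language 7}, which has 7 elements.
Since |N(S)| = 7 ≥ |S| = 5, Hall's condition holds for this subset.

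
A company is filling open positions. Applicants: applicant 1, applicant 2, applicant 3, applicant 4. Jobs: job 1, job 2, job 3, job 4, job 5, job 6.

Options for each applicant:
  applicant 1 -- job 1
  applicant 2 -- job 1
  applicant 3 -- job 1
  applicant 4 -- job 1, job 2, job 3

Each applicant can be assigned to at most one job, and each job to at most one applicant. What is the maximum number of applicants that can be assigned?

One maximum matching: applicant 1–job 1, applicant 4–job 2.
The set {applicant 1, applicant 2, applicant 3} has only 1 neighbour ({job 1}), so by Hall's theorem at most 2 of the 4 applicants can be matched.

2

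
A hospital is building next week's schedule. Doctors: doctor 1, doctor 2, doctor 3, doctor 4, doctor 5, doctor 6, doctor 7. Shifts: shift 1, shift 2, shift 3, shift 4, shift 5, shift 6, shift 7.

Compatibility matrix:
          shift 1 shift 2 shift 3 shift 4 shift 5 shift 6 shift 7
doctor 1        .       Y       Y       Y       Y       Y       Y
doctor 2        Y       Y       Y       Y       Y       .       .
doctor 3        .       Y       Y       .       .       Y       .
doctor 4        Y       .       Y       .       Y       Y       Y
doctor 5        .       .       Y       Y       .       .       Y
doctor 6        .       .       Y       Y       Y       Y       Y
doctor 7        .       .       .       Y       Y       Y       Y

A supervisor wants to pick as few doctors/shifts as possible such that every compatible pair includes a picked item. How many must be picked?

7

The 7 edges doctor 1–shift 5, doctor 2–shift 2, doctor 3–shift 3, doctor 4–shift 1, doctor 5–shift 4, doctor 6–shift 7, doctor 7–shift 6 form a matching, so any vertex cover needs at least 7 vertices (one per matched edge).
Conversely {doctor 1, doctor 2, doctor 3, doctor 4, doctor 5, doctor 6, doctor 7} meets every edge and has exactly 7 vertices, so 7 is optimal.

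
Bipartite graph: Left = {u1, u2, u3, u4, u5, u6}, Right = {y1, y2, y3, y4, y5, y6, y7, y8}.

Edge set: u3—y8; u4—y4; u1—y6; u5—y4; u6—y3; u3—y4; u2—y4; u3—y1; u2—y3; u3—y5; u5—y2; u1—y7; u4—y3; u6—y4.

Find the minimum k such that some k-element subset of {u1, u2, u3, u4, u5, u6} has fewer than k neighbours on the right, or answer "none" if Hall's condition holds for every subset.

Take S = {u2, u4, u6}. Its neighbourhood is {y3, y4}, so |N(S)| = 2 < |S| = 3.
Every subset of size less than 3 has at least as many neighbours as members, so 3 is the minimum.

3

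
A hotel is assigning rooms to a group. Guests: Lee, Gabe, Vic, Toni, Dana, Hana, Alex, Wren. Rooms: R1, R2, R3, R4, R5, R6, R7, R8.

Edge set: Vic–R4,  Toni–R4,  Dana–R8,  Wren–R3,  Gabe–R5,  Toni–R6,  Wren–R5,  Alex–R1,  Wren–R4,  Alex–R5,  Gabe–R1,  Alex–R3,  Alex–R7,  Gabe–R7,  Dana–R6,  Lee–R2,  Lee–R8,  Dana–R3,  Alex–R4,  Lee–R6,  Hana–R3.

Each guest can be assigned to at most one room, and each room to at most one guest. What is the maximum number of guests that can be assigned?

8

For example, pair Lee→R2, Gabe→R7, Vic→R4, Toni→R6, Dana→R8, Hana→R3, Alex→R1, Wren→R5.
All 8 guests are matched, so no larger matching exists.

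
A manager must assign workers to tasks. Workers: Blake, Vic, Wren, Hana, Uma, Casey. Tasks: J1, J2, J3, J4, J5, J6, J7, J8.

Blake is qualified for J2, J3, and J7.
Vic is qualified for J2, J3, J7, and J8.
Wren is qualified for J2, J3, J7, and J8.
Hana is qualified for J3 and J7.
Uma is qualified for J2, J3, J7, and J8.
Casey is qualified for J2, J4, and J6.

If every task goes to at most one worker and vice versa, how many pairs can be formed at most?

For example, pair Blake–J2, Vic–J8, Wren–J7, Hana–J3, Casey–J6.
The set {Blake, Vic, Wren, Hana, Uma} has only 4 neighbours ({J2, J3, J7, J8}), so by Hall's theorem at most 5 of the 6 workers can be matched.

5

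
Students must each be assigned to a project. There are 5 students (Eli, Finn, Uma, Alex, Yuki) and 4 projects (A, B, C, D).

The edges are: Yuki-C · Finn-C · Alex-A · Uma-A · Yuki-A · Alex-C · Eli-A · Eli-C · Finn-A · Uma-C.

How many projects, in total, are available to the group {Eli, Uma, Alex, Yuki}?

The union of neighbours of {Eli, Uma, Alex, Yuki} is {A, C}, which has 2 elements.
Since |N(S)| = 2 < |S| = 4, Hall's condition fails for this subset.

2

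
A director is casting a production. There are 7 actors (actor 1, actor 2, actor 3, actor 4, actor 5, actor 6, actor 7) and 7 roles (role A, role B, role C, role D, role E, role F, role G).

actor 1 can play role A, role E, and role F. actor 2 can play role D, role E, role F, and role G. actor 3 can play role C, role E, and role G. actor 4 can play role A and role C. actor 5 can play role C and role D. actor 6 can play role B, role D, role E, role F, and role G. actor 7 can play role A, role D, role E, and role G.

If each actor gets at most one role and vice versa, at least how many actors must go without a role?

0

For example, pair actor 1-role F, actor 2-role D, actor 3-role E, actor 4-role A, actor 5-role C, actor 6-role B, actor 7-role G.
This saturates every actor, so 7 is the maximum.
That matches 7 of the 7, leaving 0 unmatched; no matching can do better.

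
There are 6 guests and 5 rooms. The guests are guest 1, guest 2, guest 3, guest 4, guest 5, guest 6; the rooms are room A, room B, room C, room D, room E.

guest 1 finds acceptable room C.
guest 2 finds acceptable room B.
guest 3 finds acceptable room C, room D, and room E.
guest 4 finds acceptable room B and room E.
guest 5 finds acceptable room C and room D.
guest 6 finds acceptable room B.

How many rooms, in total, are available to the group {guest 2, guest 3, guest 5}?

4

The union of neighbours of {guest 2, guest 3, guest 5} is {room B, room C, room D, room E}, which has 4 elements.
Since |N(S)| = 4 ≥ |S| = 3, Hall's condition holds for this subset.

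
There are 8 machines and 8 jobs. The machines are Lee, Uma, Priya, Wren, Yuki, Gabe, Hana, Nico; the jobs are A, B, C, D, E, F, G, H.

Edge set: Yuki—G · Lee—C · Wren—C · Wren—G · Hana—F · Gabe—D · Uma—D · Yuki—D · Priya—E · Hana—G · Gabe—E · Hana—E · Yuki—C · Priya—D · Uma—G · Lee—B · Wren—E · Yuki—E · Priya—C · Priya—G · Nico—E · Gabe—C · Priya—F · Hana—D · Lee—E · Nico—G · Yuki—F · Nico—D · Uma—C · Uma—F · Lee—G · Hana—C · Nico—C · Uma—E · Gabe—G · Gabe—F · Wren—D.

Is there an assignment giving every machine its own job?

The set {Uma, Priya, Wren, Yuki, Gabe, Hana, Nico} has only 5 neighbours ({C, D, E, F, G}), so by Hall's theorem at most 6 of the 8 machines can be matched.
Hence no matching covers every machine.

No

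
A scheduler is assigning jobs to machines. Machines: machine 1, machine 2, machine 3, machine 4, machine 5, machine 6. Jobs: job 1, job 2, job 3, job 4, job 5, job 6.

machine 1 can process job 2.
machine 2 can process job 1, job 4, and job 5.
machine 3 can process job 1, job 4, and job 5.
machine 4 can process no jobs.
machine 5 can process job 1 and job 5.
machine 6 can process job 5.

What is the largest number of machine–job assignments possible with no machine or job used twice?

4

A valid assignment of size 4: machine 1→job 2, machine 2→job 5, machine 3→job 4, machine 5→job 1.
The set {machine 2, machine 3, machine 4, machine 5, machine 6} has only 3 neighbours ({job 1, job 4, job 5}), so by Hall's theorem at most 4 of the 6 machines can be matched.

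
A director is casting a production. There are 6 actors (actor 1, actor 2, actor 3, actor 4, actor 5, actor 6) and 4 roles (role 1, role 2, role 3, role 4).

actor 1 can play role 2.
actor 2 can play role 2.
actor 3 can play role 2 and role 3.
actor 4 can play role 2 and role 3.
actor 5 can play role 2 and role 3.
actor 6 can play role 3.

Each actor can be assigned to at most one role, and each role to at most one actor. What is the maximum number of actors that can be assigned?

2

A valid assignment of size 2: actor 1–role 2, actor 3–role 3.
The set {actor 1, actor 2, actor 3, actor 4, actor 5, actor 6} has only 2 neighbours ({role 2, role 3}), so by Hall's theorem at most 2 of the 6 actors can be matched.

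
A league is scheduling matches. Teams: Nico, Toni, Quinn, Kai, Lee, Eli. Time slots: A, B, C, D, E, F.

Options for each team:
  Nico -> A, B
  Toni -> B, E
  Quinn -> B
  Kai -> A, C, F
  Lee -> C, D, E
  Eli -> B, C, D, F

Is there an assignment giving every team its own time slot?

Yes

A valid assignment of size 6: Nico-A, Toni-E, Quinn-B, Kai-C, Lee-D, Eli-F.
Every team is matched, so this is a perfect matching.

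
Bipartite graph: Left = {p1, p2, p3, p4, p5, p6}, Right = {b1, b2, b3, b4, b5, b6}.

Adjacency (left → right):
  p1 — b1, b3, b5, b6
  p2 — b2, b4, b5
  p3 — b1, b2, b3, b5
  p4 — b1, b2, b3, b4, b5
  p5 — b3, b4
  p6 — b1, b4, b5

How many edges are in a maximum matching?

6

For example, pair p1–b6, p2–b4, p3–b2, p4–b1, p5–b3, p6–b5.
This saturates every left vertex, so 6 is the maximum.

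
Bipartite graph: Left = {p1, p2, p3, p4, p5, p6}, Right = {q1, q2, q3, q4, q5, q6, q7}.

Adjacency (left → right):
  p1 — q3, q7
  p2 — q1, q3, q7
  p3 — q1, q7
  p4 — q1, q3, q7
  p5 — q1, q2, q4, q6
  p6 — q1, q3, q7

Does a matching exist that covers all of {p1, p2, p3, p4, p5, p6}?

The set {p1, p2, p3, p4, p6} has only 3 neighbours ({q1, q3, q7}), so by Hall's theorem at most 4 of the 6 left vertices can be matched.
Hence no matching covers every left vertex.

No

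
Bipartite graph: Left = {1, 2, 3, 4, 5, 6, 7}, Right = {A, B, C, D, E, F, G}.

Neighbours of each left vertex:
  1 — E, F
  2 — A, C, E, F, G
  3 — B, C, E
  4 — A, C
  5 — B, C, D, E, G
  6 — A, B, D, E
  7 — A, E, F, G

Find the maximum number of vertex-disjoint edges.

For example, pair 1–F, 2–A, 3–B, 4–C, 5–G, 6–D, 7–E.
All 7 left vertices are matched, so no larger matching exists.

7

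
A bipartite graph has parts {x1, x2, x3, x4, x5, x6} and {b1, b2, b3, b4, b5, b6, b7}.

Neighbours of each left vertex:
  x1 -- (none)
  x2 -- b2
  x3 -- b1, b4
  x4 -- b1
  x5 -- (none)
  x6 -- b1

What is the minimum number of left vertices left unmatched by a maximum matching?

For example, pair x2→b2, x3→b4, x4→b1.
The set {x1, x4, x5, x6} has only 1 neighbour ({b1}), so by Hall's theorem at most 3 of the 6 left vertices can be matched.
That matches 3 of the 6, leaving 3 unmatched; no matching can do better.

3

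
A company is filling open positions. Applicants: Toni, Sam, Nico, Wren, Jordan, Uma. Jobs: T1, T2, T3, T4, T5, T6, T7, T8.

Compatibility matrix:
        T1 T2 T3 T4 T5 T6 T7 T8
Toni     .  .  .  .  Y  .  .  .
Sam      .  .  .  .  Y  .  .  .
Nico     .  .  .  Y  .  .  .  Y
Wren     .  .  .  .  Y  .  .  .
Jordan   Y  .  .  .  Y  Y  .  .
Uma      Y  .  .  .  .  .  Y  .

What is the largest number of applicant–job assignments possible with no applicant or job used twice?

4

A valid assignment of size 4: Toni→T5, Nico→T8, Jordan→T6, Uma→T7.
The set {Toni, Sam, Wren} has only 1 neighbour ({T5}), so by Hall's theorem at most 4 of the 6 applicants can be matched.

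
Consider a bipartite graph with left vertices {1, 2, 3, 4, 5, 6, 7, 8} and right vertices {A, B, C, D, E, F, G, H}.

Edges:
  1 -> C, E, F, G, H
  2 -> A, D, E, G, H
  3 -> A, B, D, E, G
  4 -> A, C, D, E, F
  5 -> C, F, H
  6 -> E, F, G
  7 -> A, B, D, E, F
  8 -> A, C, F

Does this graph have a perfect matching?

Yes

One maximum matching: 1-H, 2-A, 3-G, 4-D, 5-C, 6-E, 7-B, 8-F.
Every left vertex is matched, so this is a perfect matching.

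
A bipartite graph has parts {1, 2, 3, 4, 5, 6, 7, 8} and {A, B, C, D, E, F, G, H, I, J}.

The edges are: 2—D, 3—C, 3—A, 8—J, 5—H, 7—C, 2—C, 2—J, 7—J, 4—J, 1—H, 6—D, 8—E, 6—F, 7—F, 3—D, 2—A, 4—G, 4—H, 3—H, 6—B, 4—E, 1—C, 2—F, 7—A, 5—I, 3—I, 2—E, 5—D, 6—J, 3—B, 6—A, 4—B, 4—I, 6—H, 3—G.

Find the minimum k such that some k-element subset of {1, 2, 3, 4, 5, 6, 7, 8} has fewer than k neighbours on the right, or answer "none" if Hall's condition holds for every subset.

A matching saturating every left vertex exists, for instance 1→H, 2→F, 3→G, 4→J, 5→D, 6→A, 7→C, 8→E.
By Hall's marriage theorem, this means |N(S)| ≥ |S| for every subset S, so no violating subset exists.

none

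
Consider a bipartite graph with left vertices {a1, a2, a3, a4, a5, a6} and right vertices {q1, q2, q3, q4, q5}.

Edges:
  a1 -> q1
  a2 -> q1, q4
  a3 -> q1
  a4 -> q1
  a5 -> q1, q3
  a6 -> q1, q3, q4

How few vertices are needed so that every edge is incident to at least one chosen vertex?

{q1, q3, q4} is a vertex cover of size 3: every edge has an endpoint in this set.
No smaller cover exists because a1–q1, a2–q4, a5–q3 is a matching of size 3, and a cover must include an endpoint of each of these disjoint edges (König's theorem).

3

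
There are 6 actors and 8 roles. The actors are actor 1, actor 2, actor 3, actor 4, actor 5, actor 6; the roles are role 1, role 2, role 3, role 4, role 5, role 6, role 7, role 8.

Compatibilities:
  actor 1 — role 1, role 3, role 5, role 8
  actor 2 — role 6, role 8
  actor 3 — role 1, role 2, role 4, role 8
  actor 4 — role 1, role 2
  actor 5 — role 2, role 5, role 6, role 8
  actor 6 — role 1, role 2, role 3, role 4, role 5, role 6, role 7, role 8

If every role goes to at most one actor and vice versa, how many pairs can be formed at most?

One maximum matching: actor 1-role 5, actor 2-role 6, actor 3-role 1, actor 4-role 2, actor 5-role 8, actor 6-role 7.
All 6 actors are matched, so no larger matching exists.

6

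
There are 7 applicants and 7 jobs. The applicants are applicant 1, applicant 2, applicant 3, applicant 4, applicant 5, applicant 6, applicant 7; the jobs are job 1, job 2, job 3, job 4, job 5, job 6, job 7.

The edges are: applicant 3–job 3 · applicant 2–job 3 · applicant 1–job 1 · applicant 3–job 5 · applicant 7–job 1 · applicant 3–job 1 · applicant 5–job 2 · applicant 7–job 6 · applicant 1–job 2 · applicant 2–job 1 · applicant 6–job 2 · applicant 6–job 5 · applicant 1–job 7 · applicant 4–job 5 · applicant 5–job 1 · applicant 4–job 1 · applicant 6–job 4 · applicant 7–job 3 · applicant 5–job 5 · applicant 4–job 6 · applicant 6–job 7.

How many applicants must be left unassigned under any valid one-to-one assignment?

For example, pair applicant 1→job 7, applicant 2→job 1, applicant 3→job 5, applicant 4→job 6, applicant 5→job 2, applicant 6→job 4, applicant 7→job 3.
All 7 applicants are matched, so no larger matching exists.
That matches 7 of the 7, leaving 0 unmatched; no matching can do better.

0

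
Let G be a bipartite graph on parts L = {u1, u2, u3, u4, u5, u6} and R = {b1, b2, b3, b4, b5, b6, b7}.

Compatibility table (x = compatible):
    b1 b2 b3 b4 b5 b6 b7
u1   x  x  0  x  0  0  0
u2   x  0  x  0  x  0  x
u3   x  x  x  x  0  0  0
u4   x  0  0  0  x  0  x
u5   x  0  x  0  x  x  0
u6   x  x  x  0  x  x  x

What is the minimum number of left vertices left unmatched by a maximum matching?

For example, pair u1-b2, u2-b3, u3-b4, u4-b5, u5-b6, u6-b7.
This saturates every left vertex, so 6 is the maximum.
That matches 6 of the 6, leaving 0 unmatched; no matching can do better.

0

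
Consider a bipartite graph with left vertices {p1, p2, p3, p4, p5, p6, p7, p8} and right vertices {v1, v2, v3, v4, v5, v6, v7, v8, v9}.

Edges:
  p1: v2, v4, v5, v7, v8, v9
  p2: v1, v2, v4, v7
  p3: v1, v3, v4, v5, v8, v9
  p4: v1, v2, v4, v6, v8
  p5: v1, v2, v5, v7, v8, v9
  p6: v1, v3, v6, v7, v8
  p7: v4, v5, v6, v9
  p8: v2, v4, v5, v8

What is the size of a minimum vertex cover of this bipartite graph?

{p1, p2, p3, p4, p5, p6, p7, p8} is a vertex cover of size 8: every edge has an endpoint in this set.
No smaller cover exists because p1–v5, p2–v7, p3–v3, p4–v6, p5–v1, p6–v8, p7–v4, p8–v2 is a matching of size 8, and a cover must include an endpoint of each of these disjoint edges (König's theorem).

8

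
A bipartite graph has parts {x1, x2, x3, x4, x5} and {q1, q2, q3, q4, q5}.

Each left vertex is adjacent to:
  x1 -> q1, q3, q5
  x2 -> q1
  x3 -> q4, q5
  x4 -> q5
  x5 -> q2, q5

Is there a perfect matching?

Yes

For example, pair x1–q3, x2–q1, x3–q4, x4–q5, x5–q2.
All 5 left vertices are covered.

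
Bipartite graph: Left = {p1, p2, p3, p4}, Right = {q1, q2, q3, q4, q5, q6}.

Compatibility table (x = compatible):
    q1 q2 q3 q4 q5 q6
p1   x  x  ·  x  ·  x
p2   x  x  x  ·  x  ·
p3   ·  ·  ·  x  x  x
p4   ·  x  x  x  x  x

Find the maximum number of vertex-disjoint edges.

For example, pair p1→q4, p2→q2, p3→q5, p4→q6.
This saturates every left vertex, so 4 is the maximum.

4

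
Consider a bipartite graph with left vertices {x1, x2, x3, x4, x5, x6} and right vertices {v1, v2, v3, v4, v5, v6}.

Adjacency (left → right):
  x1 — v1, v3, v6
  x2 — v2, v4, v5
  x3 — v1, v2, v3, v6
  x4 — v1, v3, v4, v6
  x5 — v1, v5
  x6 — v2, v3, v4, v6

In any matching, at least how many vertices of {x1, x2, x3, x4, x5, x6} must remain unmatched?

0

One maximum matching: x1→v1, x2→v4, x3→v3, x4→v6, x5→v5, x6→v2.
This saturates every left vertex, so 6 is the maximum.
That matches 6 of the 6, leaving 0 unmatched; no matching can do better.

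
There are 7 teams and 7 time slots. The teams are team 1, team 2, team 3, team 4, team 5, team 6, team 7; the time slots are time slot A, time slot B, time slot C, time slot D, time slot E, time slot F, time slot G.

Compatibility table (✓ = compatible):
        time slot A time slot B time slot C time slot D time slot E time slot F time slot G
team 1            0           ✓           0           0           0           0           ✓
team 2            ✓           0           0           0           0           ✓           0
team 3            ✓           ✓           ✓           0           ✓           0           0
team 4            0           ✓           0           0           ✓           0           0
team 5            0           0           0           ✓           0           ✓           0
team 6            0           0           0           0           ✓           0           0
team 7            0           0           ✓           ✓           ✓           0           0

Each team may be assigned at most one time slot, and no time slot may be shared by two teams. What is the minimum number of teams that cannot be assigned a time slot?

One maximum matching: team 1–time slot G, team 2–time slot A, team 3–time slot C, team 4–time slot B, team 5–time slot F, team 6–time slot E, team 7–time slot D.
All 7 teams are matched, so no larger matching exists.
That matches 7 of the 7, leaving 0 unmatched; no matching can do better.

0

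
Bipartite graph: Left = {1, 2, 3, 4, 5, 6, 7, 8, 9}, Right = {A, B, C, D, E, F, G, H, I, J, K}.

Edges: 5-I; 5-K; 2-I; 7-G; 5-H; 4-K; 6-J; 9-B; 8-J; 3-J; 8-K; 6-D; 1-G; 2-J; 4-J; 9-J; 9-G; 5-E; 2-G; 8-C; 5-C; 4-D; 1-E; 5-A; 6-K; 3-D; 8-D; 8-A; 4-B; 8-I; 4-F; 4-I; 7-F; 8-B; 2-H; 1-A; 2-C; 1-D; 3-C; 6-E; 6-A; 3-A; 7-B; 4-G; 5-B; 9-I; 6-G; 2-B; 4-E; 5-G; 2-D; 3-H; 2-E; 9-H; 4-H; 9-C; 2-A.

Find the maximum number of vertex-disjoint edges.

9

One maximum matching: 1-D, 2-G, 3-C, 4-H, 5-E, 6-K, 7-B, 8-A, 9-J.
This saturates every left vertex, so 9 is the maximum.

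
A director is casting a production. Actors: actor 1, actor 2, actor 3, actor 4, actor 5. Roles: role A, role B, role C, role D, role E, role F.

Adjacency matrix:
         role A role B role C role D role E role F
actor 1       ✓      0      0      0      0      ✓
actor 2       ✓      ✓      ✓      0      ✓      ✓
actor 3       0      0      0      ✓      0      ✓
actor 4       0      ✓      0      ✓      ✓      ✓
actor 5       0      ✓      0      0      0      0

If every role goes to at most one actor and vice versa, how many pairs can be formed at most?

5

A valid assignment of size 5: actor 1-role A, actor 2-role C, actor 3-role F, actor 4-role D, actor 5-role B.
This saturates every actor, so 5 is the maximum.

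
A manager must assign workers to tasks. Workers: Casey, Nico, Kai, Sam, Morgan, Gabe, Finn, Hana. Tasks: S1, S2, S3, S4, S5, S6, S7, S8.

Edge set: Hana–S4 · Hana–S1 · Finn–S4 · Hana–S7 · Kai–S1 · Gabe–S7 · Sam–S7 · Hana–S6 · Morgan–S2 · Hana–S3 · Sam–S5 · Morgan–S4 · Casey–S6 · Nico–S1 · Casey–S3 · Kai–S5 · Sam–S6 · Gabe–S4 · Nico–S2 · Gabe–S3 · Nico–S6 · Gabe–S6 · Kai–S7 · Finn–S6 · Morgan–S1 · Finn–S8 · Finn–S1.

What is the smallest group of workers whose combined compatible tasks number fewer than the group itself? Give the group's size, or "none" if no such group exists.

none

A matching saturating every worker exists, for instance Casey→S3, Nico→S6, Kai→S1, Sam→S5, Morgan→S2, Gabe→S4, Finn→S8, Hana→S7.
By Hall's marriage theorem, this means |N(S)| ≥ |S| for every subset S, so no violating subset exists.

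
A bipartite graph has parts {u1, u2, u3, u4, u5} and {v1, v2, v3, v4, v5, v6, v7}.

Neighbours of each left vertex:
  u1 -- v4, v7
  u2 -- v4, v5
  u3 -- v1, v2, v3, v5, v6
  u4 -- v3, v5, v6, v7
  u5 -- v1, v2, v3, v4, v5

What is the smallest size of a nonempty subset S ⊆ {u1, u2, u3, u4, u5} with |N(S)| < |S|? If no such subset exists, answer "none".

none

A matching saturating every left vertex exists, for instance u1→v7, u2→v4, u3→v2, u4→v6, u5→v3.
By Hall's marriage theorem, this means |N(S)| ≥ |S| for every subset S, so no violating subset exists.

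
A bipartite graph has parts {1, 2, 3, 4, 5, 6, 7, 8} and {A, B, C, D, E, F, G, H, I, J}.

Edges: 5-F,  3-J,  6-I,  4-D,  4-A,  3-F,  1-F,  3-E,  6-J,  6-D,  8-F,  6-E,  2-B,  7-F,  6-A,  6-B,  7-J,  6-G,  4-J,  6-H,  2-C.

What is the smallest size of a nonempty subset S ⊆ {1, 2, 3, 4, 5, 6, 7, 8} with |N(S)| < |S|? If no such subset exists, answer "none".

2

Take S = {1, 5}. Its neighbourhood is {F}, so |N(S)| = 1 < |S| = 2.
No single vertex violates Hall's condition since each has at least one neighbour, so 2 is the minimum.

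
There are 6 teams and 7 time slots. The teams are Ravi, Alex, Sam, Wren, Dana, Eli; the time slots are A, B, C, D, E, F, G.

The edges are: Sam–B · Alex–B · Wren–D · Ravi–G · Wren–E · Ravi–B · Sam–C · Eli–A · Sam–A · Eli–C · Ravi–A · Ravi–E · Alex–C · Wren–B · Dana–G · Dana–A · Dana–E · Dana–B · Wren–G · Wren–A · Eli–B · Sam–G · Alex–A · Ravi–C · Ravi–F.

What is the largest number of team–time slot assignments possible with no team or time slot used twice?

6

For example, pair Ravi→F, Alex→A, Sam→C, Wren→G, Dana→E, Eli→B.
This saturates every team, so 6 is the maximum.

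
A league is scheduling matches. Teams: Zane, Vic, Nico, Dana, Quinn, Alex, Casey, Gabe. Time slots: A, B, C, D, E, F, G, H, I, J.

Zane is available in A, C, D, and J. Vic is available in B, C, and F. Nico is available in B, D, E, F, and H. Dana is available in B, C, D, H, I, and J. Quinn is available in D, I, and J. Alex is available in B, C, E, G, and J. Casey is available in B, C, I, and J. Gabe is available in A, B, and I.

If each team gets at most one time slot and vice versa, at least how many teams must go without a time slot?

0

A valid assignment of size 8: Zane→C, Vic→F, Nico→E, Dana→H, Quinn→D, Alex→G, Casey→J, Gabe→B.
This saturates every team, so 8 is the maximum.
That matches 8 of the 8, leaving 0 unmatched; no matching can do better.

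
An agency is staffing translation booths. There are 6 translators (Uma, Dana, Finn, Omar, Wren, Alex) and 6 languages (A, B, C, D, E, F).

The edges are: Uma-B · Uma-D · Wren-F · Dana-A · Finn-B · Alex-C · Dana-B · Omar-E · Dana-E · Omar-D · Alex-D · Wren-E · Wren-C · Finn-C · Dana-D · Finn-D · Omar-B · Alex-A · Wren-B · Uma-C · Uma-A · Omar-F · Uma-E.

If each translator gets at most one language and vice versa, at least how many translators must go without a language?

0

One maximum matching: Uma→A, Dana→D, Finn→B, Omar→F, Wren→E, Alex→C.
This saturates every translator, so 6 is the maximum.
That matches 6 of the 6, leaving 0 unmatched; no matching can do better.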